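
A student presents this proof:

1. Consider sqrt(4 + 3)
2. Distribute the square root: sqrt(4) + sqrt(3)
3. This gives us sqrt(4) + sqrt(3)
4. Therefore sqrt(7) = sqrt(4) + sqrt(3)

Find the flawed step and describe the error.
Step 2: Distribute the square root: sqrt(4) + sqrt(3)

Step 2 incorrectly 'distributes' the square root over addition. The square root function does not distribute: sqrt(a + b) ≠ sqrt(a) + sqrt(b). In fact, sqrt(4 + 3) = sqrt(7) ≈ 2.6458, while sqrt(4) + sqrt(3) ≈ 3.7321.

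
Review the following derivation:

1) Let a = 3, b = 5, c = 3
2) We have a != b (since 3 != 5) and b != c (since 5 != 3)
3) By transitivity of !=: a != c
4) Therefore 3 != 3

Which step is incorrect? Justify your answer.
Step 3: By transitivity of !=: a != c

Step 3 incorrectly applies transitivity to the '!=' relation. Transitivity states: if a R b and b R c, then a R c. However, '!=' is not transitive. Counterexample: 3 != 5 and 5 != 3, but 3 = 3 (both equal 3). Transitivity holds for relations like <, <=, =, but not for !=.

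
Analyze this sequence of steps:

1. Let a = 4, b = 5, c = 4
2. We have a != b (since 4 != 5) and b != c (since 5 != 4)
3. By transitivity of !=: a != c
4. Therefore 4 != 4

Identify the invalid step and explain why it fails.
Step 3: By transitivity of !=: a != c

Step 3 incorrectly applies transitivity to the '!=' relation. Transitivity states: if a R b and b R c, then a R c. However, '!=' is not transitive. Counterexample: 4 != 5 and 5 != 4, but 4 = 4 (both equal 4). Transitivity holds for relations like <, <=, =, but not for !=.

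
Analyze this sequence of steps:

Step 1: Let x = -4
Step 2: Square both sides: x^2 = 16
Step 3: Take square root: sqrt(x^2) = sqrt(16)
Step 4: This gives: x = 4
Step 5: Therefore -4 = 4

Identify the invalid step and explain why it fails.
Step 4: This gives: x = 4

Step 4 incorrectly states that sqrt(x^2) = x. The correct identity is sqrt(x^2) = |x|. Since x = -4 < 0, we have sqrt(x^2) = |-4| = 4, not x = -4.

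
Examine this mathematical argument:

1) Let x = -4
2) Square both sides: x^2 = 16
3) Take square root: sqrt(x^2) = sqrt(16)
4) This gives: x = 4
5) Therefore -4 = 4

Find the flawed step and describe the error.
Step 4: This gives: x = 4

Step 4 incorrectly states that sqrt(x^2) = x. The correct identity is sqrt(x^2) = |x|. Since x = -4 < 0, we have sqrt(x^2) = |-4| = 4, not x = -4.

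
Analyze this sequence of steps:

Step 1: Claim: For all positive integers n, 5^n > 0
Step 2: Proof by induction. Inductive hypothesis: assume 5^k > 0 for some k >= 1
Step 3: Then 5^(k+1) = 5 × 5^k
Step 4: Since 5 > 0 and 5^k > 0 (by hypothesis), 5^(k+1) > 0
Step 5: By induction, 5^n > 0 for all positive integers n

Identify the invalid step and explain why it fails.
Step 5: By induction, 5^n > 0 for all positive integers n

Step 5 concludes the proof by induction, but no base case was ever established. A valid induction proof requires: (1) a base case proving 5^1 > 0, and (2) an inductive step showing IF 5^k > 0 THEN 5^(k+1) > 0. Steps 2-4 correctly establish the inductive step, but without the base case the conclusion in step 5 does not follow.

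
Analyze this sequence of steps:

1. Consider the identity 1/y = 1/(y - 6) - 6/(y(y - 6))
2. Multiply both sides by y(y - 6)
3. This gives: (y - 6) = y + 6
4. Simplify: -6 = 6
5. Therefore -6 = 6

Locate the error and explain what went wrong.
Step 3: This gives: (y - 6) = y + 6

Step 3 makes a sign error when clearing denominators. Multiplying -6/(y(y - 6)) by y(y - 6) gives -6, not +6. The correct result is (y - 6) = y - 6, which is trivially true, not (y - 6) = y + 6. (Step 1 is a valid identity: 1/(y - 6) - 6/(y(y - 6)) = (y - 6)/(y(y - 6)) = 1/y.)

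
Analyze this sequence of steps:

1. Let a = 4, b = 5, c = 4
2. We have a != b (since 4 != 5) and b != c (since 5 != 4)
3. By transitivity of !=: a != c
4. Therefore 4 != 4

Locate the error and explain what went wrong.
Step 3: By transitivity of !=: a != c

Step 3 incorrectly applies transitivity to the '!=' relation. Transitivity states: if a R b and b R c, then a R c. However, '!=' is not transitive. Counterexample: 4 != 5 and 5 != 4, but 4 = 4 (both equal 4). Transitivity holds for relations like <, <=, =, but not for !=.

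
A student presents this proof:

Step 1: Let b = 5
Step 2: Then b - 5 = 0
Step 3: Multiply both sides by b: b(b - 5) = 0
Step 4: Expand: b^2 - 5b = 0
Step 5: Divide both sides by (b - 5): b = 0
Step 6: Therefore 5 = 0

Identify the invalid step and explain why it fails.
Step 5: Divide both sides by (b - 5): b = 0

Step 5 divides both sides by (b - 5). However, since b = 5, we have (b - 5) = 0. Division by zero is undefined, making this step invalid.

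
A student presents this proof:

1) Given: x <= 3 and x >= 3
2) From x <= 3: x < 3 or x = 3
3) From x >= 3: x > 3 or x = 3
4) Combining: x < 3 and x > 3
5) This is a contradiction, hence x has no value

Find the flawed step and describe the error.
Step 4: Combining: x < 3 and x > 3

Step 4 incorrectly combines the conditions. From x <= 3 and x >= 3, the intersection is x = 3. The error treats the 'or' cases as 'and' requirements. The correct conclusion is that x = 3 is the unique solution, not that no solution exists.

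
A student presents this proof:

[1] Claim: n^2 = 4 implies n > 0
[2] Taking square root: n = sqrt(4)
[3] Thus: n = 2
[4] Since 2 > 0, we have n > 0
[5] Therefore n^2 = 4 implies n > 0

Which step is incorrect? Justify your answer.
Step 2: Taking square root: n = sqrt(4)

Step 2 takes the square root and assumes the positive root only. The equation n^2 = 4 actually has two solutions: n = 2 and n = -2. The proof silently assumes n > 0 without justification, then uses this assumption to conclude n > 0, which is circular. The counterexample n = -2 shows the claim is false.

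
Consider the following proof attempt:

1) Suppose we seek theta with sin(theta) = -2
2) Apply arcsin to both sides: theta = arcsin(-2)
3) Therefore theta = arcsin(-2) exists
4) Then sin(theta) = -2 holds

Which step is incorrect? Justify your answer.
Step 2: Apply arcsin to both sides: theta = arcsin(-2)

Step 2 applies arcsin to -2. However, arcsin(x) is only defined for x in [-1, 1] because sin(theta) can only produce values in that range. Since |-2| > 1, arcsin(-2) is undefined. There is no angle whose sine equals -2.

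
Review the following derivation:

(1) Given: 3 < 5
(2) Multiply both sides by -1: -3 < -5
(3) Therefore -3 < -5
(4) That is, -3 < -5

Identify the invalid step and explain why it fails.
Step 2: Multiply both sides by -1: -3 < -5

Step 2 multiplies both sides by -1 but fails to reverse the inequality sign. When multiplying (or dividing) an inequality by a negative number, the direction must be reversed. Since 3 < 5, we should get -3 > -5, i.e., -3 > -5.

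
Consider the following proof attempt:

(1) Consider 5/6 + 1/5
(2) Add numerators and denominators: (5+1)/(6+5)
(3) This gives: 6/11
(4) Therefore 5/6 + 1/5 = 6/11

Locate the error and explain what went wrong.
Step 2: Add numerators and denominators: (5+1)/(6+5)

Step 2 incorrectly adds fractions by separately adding numerators and denominators. This is wrong. The correct method requires a common denominator: 5/6 + 1/5 = (5×5 + 1×6)/(6×5) = 31/30 = 31/30. The method used gives 6/11, which is different.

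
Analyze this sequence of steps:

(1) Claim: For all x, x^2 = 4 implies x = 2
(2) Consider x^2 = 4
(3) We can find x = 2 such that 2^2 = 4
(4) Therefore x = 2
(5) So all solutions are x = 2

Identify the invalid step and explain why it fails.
Step 4: Therefore x = 2

Step 4 incorrectly concludes that x = 2 is the only solution. The proof shows that x = 2 is A solution (existence), but does not show it is the ONLY solution (uniqueness). In fact, x = -2 is also a solution since (-2)^2 = 4. Finding one solution doesn't prove there are no others.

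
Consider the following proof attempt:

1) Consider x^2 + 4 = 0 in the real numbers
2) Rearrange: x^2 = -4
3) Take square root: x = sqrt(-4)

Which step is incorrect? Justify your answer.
Step 3: Take square root: x = sqrt(-4)

Step 3 takes the square root of -4, which is negative. In the real number system, the square root of a negative number is undefined. The equation x^2 + 4 = 0 has no real solutions. Square roots of negative numbers only exist in the complex numbers.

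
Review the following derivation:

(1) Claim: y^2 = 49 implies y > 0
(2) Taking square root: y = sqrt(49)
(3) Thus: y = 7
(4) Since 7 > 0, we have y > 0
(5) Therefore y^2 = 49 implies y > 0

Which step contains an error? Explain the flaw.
Step 2: Taking square root: y = sqrt(49)

Step 2 takes the square root and assumes the positive root only. The equation y^2 = 49 actually has two solutions: y = 7 and y = -7. The proof silently assumes y > 0 without justification, then uses this assumption to conclude y > 0, which is circular. The counterexample y = -7 shows the claim is false.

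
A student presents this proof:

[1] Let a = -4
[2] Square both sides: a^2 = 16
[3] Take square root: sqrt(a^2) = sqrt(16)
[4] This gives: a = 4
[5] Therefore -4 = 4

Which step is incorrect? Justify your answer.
Step 4: This gives: a = 4

Step 4 incorrectly states that sqrt(a^2) = a. The correct identity is sqrt(a^2) = |a|. Since a = -4 < 0, we have sqrt(a^2) = |-4| = 4, not a = -4.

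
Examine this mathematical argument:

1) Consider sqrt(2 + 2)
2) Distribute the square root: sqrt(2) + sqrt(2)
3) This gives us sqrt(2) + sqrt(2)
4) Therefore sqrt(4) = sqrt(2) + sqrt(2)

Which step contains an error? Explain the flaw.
Step 2: Distribute the square root: sqrt(2) + sqrt(2)

Step 2 incorrectly 'distributes' the square root over addition. The square root function does not distribute: sqrt(a + b) ≠ sqrt(a) + sqrt(b). In fact, sqrt(2 + 2) = sqrt(4) ≈ 2.0000, while sqrt(2) + sqrt(2) ≈ 2.8284.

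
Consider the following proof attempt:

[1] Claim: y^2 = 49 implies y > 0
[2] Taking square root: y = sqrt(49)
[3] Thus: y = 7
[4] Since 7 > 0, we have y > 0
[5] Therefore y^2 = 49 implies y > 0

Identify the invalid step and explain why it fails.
Step 2: Taking square root: y = sqrt(49)

Step 2 takes the square root and assumes the positive root only. The equation y^2 = 49 actually has two solutions: y = 7 and y = -7. The proof silently assumes y > 0 without justification, then uses this assumption to conclude y > 0, which is circular. The counterexample y = -7 shows the claim is false.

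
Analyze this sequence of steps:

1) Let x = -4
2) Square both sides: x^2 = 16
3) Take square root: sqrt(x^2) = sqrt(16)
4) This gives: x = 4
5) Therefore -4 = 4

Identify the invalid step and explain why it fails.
Step 4: This gives: x = 4

Step 4 incorrectly states that sqrt(x^2) = x. The correct identity is sqrt(x^2) = |x|. Since x = -4 < 0, we have sqrt(x^2) = |-4| = 4, not x = -4.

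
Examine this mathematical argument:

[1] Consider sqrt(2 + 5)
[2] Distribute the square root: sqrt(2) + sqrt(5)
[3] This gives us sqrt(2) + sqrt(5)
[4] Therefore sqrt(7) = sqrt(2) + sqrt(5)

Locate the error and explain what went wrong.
Step 2: Distribute the square root: sqrt(2) + sqrt(5)

Step 2 incorrectly 'distributes' the square root over addition. The square root function does not distribute: sqrt(a + b) ≠ sqrt(a) + sqrt(b). In fact, sqrt(2 + 5) = sqrt(7) ≈ 2.6458, while sqrt(2) + sqrt(5) ≈ 3.6503.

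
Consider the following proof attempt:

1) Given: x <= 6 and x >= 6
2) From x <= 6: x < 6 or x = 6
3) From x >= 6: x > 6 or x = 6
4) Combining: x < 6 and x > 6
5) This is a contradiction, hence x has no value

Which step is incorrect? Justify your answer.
Step 4: Combining: x < 6 and x > 6

Step 4 incorrectly combines the conditions. From x <= 6 and x >= 6, the intersection is x = 6. The error treats the 'or' cases as 'and' requirements. The correct conclusion is that x = 6 is the unique solution, not that no solution exists.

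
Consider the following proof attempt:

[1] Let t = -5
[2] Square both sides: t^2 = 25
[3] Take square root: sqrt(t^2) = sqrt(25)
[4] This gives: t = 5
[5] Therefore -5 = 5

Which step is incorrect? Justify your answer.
Step 4: This gives: t = 5

Step 4 incorrectly states that sqrt(t^2) = t. The correct identity is sqrt(t^2) = |t|. Since t = -5 < 0, we have sqrt(t^2) = |-5| = 5, not t = -5.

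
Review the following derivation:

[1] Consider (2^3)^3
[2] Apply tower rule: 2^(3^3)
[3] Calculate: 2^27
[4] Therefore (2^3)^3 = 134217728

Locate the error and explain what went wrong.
Step 2: Apply tower rule: 2^(3^3)

Step 2 incorrectly states that (a^b)^c = a^(b^c). The correct rule is (a^b)^c = a^(b×c). The actual value is (2^3)^3 = 2^9 = 512, not 2^27 = 134217728.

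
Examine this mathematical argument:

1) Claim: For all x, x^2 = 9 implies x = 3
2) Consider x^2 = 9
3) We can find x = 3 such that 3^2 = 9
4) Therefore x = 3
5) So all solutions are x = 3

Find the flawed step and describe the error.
Step 4: Therefore x = 3

Step 4 incorrectly concludes that x = 3 is the only solution. The proof shows that x = 3 is A solution (existence), but does not show it is the ONLY solution (uniqueness). In fact, x = -3 is also a solution since (-3)^2 = 9. Finding one solution doesn't prove there are no others.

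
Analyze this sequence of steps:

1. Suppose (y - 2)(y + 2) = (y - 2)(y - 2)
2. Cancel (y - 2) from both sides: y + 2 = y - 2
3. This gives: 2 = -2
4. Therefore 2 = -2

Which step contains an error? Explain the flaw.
Step 2: Cancel (y - 2) from both sides: y + 2 = y - 2

Step 2 cancels (y - 2) from both sides. This is only valid if (y - 2) ≠ 0, i.e., y ≠ 2. When y = 2, both sides equal zero regardless of the other factors. The correct approach requires considering y = 2 as a separate case.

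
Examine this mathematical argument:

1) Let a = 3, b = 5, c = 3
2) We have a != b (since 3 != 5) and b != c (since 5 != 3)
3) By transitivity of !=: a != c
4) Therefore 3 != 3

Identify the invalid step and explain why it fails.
Step 3: By transitivity of !=: a != c

Step 3 incorrectly applies transitivity to the '!=' relation. Transitivity states: if a R b and b R c, then a R c. However, '!=' is not transitive. Counterexample: 3 != 5 and 5 != 3, but 3 = 3 (both equal 3). Transitivity holds for relations like <, <=, =, but not for !=.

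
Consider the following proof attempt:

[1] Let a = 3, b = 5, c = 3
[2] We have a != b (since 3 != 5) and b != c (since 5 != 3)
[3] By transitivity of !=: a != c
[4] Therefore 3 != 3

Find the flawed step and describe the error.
Step 3: By transitivity of !=: a != c

Step 3 incorrectly applies transitivity to the '!=' relation. Transitivity states: if a R b and b R c, then a R c. However, '!=' is not transitive. Counterexample: 3 != 5 and 5 != 3, but 3 = 3 (both equal 3). Transitivity holds for relations like <, <=, =, but not for !=.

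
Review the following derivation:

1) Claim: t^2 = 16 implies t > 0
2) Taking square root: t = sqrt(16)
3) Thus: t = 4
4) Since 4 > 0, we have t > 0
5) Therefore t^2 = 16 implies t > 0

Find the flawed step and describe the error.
Step 2: Taking square root: t = sqrt(16)

Step 2 takes the square root and assumes the positive root only. The equation t^2 = 16 actually has two solutions: t = 4 and t = -4. The proof silently assumes t > 0 without justification, then uses this assumption to conclude t > 0, which is circular. The counterexample t = -4 shows the claim is false.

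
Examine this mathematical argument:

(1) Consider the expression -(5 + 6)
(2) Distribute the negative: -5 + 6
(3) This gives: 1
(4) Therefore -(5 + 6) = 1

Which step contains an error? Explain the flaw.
Step 2: Distribute the negative: -5 + 6

Step 2 incorrectly distributes the negative sign. The correct distribution is -(5 + 6) = -5 - 6 = -11. The negative must be applied to both terms, not just the first. The error treats -(5 + 6) as -5 + 6, which equals 1 instead of -11.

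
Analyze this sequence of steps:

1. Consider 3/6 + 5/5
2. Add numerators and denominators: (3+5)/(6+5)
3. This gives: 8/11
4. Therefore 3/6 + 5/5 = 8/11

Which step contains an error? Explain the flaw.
Step 2: Add numerators and denominators: (3+5)/(6+5)

Step 2 incorrectly adds fractions by separately adding numerators and denominators. This is wrong. The correct method requires a common denominator: 3/6 + 5/5 = (3×5 + 5×6)/(6×5) = 45/30 = 3/2. The method used gives 8/11, which is different.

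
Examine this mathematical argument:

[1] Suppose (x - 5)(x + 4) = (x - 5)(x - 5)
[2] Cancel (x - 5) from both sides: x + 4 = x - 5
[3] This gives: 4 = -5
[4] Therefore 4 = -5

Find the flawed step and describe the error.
Step 2: Cancel (x - 5) from both sides: x + 4 = x - 5

Step 2 cancels (x - 5) from both sides. This is only valid if (x - 5) ≠ 0, i.e., x ≠ 5. When x = 5, both sides equal zero regardless of the other factors. The correct approach requires considering x = 5 as a separate case.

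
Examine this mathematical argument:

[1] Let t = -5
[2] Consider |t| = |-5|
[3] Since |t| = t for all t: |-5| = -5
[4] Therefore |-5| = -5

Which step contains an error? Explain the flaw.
Step 3: Since |t| = t for all t: |-5| = -5

Step 3 incorrectly states that |t| = t for all t. The correct definition is |t| = t when t >= 0, and |t| = -t when t < 0. Since -5 < 0, we have |-5| = -(-5) = 5, not -5.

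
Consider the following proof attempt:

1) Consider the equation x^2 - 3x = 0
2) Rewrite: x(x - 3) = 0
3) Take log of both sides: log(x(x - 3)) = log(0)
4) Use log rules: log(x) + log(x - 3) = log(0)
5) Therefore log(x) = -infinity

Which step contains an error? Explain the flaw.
Step 3: Take log of both sides: log(x(x - 3)) = log(0)

Step 3 takes the logarithm of both sides, resulting in log(0) on the right side. The logarithm is only defined for positive numbers; log(0) is undefined (approaches negative infinity). This operation is invalid.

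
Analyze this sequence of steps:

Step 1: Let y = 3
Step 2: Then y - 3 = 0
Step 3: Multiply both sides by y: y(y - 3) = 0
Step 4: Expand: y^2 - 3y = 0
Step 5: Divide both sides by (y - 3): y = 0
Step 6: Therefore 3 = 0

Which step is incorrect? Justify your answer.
Step 5: Divide both sides by (y - 3): y = 0

Step 5 divides both sides by (y - 3). However, since y = 3, we have (y - 3) = 0. Division by zero is undefined, making this step invalid.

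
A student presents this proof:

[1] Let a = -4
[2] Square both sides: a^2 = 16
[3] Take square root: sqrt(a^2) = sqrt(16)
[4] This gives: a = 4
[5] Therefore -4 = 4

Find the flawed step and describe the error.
Step 4: This gives: a = 4

Step 4 incorrectly states that sqrt(a^2) = a. The correct identity is sqrt(a^2) = |a|. Since a = -4 < 0, we have sqrt(a^2) = |-4| = 4, not a = -4.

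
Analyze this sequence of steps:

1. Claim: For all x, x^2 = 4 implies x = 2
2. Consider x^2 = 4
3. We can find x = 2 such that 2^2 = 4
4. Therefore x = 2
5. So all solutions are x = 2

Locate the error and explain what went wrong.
Step 4: Therefore x = 2

Step 4 incorrectly concludes that x = 2 is the only solution. The proof shows that x = 2 is A solution (existence), but does not show it is the ONLY solution (uniqueness). In fact, x = -2 is also a solution since (-2)^2 = 4. Finding one solution doesn't prove there are no others.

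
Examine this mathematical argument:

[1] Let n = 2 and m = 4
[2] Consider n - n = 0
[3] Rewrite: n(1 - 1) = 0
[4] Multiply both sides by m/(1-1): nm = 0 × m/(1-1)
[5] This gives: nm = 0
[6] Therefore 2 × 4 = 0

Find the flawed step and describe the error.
Step 4: Multiply both sides by m/(1-1): nm = 0 × m/(1-1)

Step 4 multiplies both sides by m/(1-1). However, 1-1 = 0, so this is multiplication by m/0, which is undefined. We cannot multiply by an undefined expression.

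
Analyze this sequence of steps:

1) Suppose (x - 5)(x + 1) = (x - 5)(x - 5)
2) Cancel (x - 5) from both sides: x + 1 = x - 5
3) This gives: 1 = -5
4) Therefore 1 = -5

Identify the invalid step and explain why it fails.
Step 2: Cancel (x - 5) from both sides: x + 1 = x - 5

Step 2 cancels (x - 5) from both sides. This is only valid if (x - 5) ≠ 0, i.e., x ≠ 5. When x = 5, both sides equal zero regardless of the other factors. The correct approach requires considering x = 5 as a separate case.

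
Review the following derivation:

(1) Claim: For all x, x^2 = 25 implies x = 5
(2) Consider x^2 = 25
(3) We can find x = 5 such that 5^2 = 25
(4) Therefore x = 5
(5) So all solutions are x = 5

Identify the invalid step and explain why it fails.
Step 4: Therefore x = 5

Step 4 incorrectly concludes that x = 5 is the only solution. The proof shows that x = 5 is A solution (existence), but does not show it is the ONLY solution (uniqueness). In fact, x = -5 is also a solution since (-5)^2 = 25. Finding one solution doesn't prove there are no others.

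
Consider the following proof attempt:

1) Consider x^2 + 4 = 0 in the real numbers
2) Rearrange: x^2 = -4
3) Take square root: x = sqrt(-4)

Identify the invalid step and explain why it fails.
Step 3: Take square root: x = sqrt(-4)

Step 3 takes the square root of -4, which is negative. In the real number system, the square root of a negative number is undefined. The equation x^2 + 4 = 0 has no real solutions. Square roots of negative numbers only exist in the complex numbers.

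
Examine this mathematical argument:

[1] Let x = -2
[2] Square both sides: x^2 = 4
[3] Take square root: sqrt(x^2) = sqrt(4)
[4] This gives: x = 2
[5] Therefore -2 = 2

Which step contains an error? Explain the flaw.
Step 4: This gives: x = 2

Step 4 incorrectly states that sqrt(x^2) = x. The correct identity is sqrt(x^2) = |x|. Since x = -2 < 0, we have sqrt(x^2) = |-2| = 2, not x = -2.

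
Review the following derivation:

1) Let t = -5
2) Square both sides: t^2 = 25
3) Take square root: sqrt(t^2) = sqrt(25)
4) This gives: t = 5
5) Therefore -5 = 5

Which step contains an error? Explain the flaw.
Step 4: This gives: t = 5

Step 4 incorrectly states that sqrt(t^2) = t. The correct identity is sqrt(t^2) = |t|. Since t = -5 < 0, we have sqrt(t^2) = |-5| = 5, not t = -5.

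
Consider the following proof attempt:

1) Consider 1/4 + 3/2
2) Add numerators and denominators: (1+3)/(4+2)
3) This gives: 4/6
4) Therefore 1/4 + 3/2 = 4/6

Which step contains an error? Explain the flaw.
Step 2: Add numerators and denominators: (1+3)/(4+2)

Step 2 incorrectly adds fractions by separately adding numerators and denominators. This is wrong. The correct method requires a common denominator: 1/4 + 3/2 = (1×2 + 3×4)/(4×2) = 14/8 = 7/4. The method used gives 4/6, which is different.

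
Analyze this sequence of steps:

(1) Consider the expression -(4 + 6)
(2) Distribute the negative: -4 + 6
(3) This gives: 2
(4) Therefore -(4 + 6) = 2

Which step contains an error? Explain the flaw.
Step 2: Distribute the negative: -4 + 6

Step 2 incorrectly distributes the negative sign. The correct distribution is -(4 + 6) = -4 - 6 = -10. The negative must be applied to both terms, not just the first. The error treats -(4 + 6) as -4 + 6, which equals 2 instead of -10.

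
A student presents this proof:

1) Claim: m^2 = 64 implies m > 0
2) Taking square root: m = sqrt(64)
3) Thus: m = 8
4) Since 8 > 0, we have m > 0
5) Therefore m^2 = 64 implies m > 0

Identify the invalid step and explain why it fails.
Step 2: Taking square root: m = sqrt(64)

Step 2 takes the square root and assumes the positive root only. The equation m^2 = 64 actually has two solutions: m = 8 and m = -8. The proof silently assumes m > 0 without justification, then uses this assumption to conclude m > 0, which is circular. The counterexample m = -8 shows the claim is false.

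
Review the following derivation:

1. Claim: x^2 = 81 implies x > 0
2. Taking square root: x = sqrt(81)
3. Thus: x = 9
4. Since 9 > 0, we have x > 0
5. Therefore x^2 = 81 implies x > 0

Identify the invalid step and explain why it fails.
Step 2: Taking square root: x = sqrt(81)

Step 2 takes the square root and assumes the positive root only. The equation x^2 = 81 actually has two solutions: x = 9 and x = -9. The proof silently assumes x > 0 without justification, then uses this assumption to conclude x > 0, which is circular. The counterexample x = -9 shows the claim is false.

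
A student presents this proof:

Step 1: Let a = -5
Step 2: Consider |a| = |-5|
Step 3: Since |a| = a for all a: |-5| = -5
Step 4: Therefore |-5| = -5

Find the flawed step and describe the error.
Step 3: Since |a| = a for all a: |-5| = -5

Step 3 incorrectly states that |a| = a for all a. The correct definition is |a| = a when a >= 0, and |a| = -a when a < 0. Since -5 < 0, we have |-5| = -(-5) = 5, not -5.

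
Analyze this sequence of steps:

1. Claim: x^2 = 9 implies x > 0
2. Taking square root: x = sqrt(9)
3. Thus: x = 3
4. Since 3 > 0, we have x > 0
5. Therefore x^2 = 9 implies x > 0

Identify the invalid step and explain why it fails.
Step 2: Taking square root: x = sqrt(9)

Step 2 takes the square root and assumes the positive root only. The equation x^2 = 9 actually has two solutions: x = 3 and x = -3. The proof silently assumes x > 0 without justification, then uses this assumption to conclude x > 0, which is circular. The counterexample x = -3 shows the claim is false.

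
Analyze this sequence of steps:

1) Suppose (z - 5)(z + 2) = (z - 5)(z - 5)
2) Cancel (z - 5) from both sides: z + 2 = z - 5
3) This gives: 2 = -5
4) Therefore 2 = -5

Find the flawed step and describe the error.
Step 2: Cancel (z - 5) from both sides: z + 2 = z - 5

Step 2 cancels (z - 5) from both sides. This is only valid if (z - 5) ≠ 0, i.e., z ≠ 5. When z = 5, both sides equal zero regardless of the other factors. The correct approach requires considering z = 5 as a separate case.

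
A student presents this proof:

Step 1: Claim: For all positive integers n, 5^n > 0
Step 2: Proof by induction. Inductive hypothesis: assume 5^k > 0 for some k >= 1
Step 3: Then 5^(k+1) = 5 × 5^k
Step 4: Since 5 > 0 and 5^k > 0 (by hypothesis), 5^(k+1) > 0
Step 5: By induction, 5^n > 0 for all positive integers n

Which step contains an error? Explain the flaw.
Step 5: By induction, 5^n > 0 for all positive integers n

Step 5 concludes the proof by induction, but no base case was ever established. A valid induction proof requires: (1) a base case proving 5^1 > 0, and (2) an inductive step showing IF 5^k > 0 THEN 5^(k+1) > 0. Steps 2-4 correctly establish the inductive step, but without the base case the conclusion in step 5 does not follow.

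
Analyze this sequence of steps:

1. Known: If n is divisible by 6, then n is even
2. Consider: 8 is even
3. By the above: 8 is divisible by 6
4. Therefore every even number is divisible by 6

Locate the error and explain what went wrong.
Step 3: By the above: 8 is divisible by 6

Step 3 commits the fallacy of affirming the consequent. The known fact 'divisible by 6 → even' does NOT imply 'even → divisible by 6'. That would be the converse, which is false. For example, 8 is even but 8 ÷ 6 = 1.33, which is not an integer.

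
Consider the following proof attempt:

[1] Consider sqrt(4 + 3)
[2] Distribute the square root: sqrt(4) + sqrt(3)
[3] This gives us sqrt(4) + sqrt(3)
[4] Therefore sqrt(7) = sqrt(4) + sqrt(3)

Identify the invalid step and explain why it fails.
Step 2: Distribute the square root: sqrt(4) + sqrt(3)

Step 2 incorrectly 'distributes' the square root over addition. The square root function does not distribute: sqrt(a + b) ≠ sqrt(a) + sqrt(b). In fact, sqrt(4 + 3) = sqrt(7) ≈ 2.6458, while sqrt(4) + sqrt(3) ≈ 3.7321.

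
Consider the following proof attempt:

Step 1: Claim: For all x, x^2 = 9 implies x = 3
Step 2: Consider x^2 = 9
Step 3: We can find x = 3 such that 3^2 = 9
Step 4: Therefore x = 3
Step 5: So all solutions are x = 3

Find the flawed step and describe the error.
Step 4: Therefore x = 3

Step 4 incorrectly concludes that x = 3 is the only solution. The proof shows that x = 3 is A solution (existence), but does not show it is the ONLY solution (uniqueness). In fact, x = -3 is also a solution since (-3)^2 = 9. Finding one solution doesn't prove there are no others.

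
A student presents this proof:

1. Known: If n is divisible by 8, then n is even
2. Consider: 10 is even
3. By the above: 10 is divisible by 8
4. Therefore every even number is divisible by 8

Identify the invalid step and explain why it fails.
Step 3: By the above: 10 is divisible by 8

Step 3 commits the fallacy of affirming the consequent. The known fact 'divisible by 8 → even' does NOT imply 'even → divisible by 8'. That would be the converse, which is false. For example, 10 is even but 10 ÷ 8 = 1.25, which is not an integer.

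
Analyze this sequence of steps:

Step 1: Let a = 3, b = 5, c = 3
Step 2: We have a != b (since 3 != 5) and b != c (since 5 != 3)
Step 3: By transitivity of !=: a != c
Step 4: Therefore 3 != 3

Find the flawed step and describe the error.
Step 3: By transitivity of !=: a != c

Step 3 incorrectly applies transitivity to the '!=' relation. Transitivity states: if a R b and b R c, then a R c. However, '!=' is not transitive. Counterexample: 3 != 5 and 5 != 3, but 3 = 3 (both equal 3). Transitivity holds for relations like <, <=, =, but not for !=.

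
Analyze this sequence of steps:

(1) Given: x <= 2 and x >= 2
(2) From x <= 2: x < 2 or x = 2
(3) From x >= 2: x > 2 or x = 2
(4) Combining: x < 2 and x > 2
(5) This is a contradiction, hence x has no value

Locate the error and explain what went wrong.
Step 4: Combining: x < 2 and x > 2

Step 4 incorrectly combines the conditions. From x <= 2 and x >= 2, the intersection is x = 2. The error treats the 'or' cases as 'and' requirements. The correct conclusion is that x = 2 is the unique solution, not that no solution exists.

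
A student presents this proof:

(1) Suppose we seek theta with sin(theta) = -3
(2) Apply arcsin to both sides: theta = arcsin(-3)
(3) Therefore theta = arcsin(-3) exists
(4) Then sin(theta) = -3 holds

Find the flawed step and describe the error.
Step 2: Apply arcsin to both sides: theta = arcsin(-3)

Step 2 applies arcsin to -3. However, arcsin(x) is only defined for x in [-1, 1] because sin(theta) can only produce values in that range. Since |-3| > 1, arcsin(-3) is undefined. There is no angle whose sine equals -3.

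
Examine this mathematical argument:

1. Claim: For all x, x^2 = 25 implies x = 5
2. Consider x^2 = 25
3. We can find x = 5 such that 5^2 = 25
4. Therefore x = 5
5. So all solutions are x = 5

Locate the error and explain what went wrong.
Step 4: Therefore x = 5

Step 4 incorrectly concludes that x = 5 is the only solution. The proof shows that x = 5 is A solution (existence), but does not show it is the ONLY solution (uniqueness). In fact, x = -5 is also a solution since (-5)^2 = 25. Finding one solution doesn't prove there are no others.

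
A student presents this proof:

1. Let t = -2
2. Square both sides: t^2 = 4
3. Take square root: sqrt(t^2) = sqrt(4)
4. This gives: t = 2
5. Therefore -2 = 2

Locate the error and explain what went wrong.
Step 4: This gives: t = 2

Step 4 incorrectly states that sqrt(t^2) = t. The correct identity is sqrt(t^2) = |t|. Since t = -2 < 0, we have sqrt(t^2) = |-2| = 2, not t = -2.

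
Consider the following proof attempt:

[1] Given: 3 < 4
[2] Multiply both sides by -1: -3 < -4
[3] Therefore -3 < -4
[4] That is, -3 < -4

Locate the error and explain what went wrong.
Step 2: Multiply both sides by -1: -3 < -4

Step 2 multiplies both sides by -1 but fails to reverse the inequality sign. When multiplying (or dividing) an inequality by a negative number, the direction must be reversed. Since 3 < 4, we should get -3 > -4, i.e., -3 > -4.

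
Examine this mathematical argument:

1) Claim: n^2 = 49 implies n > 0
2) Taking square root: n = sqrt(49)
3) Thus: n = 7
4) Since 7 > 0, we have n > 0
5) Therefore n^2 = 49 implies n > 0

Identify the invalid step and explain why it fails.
Step 2: Taking square root: n = sqrt(49)

Step 2 takes the square root and assumes the positive root only. The equation n^2 = 49 actually has two solutions: n = 7 and n = -7. The proof silently assumes n > 0 without justification, then uses this assumption to conclude n > 0, which is circular. The counterexample n = -7 shows the claim is false.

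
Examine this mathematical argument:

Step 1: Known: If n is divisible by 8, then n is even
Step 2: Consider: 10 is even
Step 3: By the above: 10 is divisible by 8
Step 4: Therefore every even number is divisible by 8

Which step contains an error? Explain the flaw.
Step 3: By the above: 10 is divisible by 8

Step 3 commits the fallacy of affirming the consequent. The known fact 'divisible by 8 → even' does NOT imply 'even → divisible by 8'. That would be the converse, which is false. For example, 10 is even but 10 ÷ 8 = 1.25, which is not an integer.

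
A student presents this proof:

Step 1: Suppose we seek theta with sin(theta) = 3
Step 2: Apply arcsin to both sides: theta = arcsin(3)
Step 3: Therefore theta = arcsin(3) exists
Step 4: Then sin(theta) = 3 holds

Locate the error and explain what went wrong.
Step 2: Apply arcsin to both sides: theta = arcsin(3)

Step 2 applies arcsin to 3. However, arcsin(x) is only defined for x in [-1, 1] because sin(theta) can only produce values in that range. Since |3| > 1, arcsin(3) is undefined. There is no angle whose sine equals 3.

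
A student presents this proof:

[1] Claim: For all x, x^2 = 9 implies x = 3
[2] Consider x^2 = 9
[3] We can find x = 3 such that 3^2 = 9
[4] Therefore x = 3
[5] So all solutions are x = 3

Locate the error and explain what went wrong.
Step 4: Therefore x = 3

Step 4 incorrectly concludes that x = 3 is the only solution. The proof shows that x = 3 is A solution (existence), but does not show it is the ONLY solution (uniqueness). In fact, x = -3 is also a solution since (-3)^2 = 9. Finding one solution doesn't prove there are no others.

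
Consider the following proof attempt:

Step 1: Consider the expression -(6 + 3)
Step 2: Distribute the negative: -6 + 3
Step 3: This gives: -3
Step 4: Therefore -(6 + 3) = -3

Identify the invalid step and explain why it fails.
Step 2: Distribute the negative: -6 + 3

Step 2 incorrectly distributes the negative sign. The correct distribution is -(6 + 3) = -6 - 3 = -9. The negative must be applied to both terms, not just the first. The error treats -(6 + 3) as -6 + 3, which equals -3 instead of -9.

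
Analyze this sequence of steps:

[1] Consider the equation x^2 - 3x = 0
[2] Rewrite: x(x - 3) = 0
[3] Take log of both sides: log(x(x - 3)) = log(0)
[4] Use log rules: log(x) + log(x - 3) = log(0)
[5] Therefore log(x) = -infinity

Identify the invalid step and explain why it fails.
Step 3: Take log of both sides: log(x(x - 3)) = log(0)

Step 3 takes the logarithm of both sides, resulting in log(0) on the right side. The logarithm is only defined for positive numbers; log(0) is undefined (approaches negative infinity). This operation is invalid.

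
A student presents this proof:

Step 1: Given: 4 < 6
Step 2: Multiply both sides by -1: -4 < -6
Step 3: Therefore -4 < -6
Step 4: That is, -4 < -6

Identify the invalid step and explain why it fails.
Step 2: Multiply both sides by -1: -4 < -6

Step 2 multiplies both sides by -1 but fails to reverse the inequality sign. When multiplying (or dividing) an inequality by a negative number, the direction must be reversed. Since 4 < 6, we should get -4 > -6, i.e., -4 > -6.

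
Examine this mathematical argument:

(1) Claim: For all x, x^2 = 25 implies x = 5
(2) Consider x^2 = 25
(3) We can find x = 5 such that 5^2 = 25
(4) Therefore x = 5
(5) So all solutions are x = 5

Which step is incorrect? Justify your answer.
Step 4: Therefore x = 5

Step 4 incorrectly concludes that x = 5 is the only solution. The proof shows that x = 5 is A solution (existence), but does not show it is the ONLY solution (uniqueness). In fact, x = -5 is also a solution since (-5)^2 = 25. Finding one solution doesn't prove there are no others.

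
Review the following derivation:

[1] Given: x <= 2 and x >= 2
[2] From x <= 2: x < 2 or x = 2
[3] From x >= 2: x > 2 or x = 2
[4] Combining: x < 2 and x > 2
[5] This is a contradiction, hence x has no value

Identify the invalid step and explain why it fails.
Step 4: Combining: x < 2 and x > 2

Step 4 incorrectly combines the conditions. From x <= 2 and x >= 2, the intersection is x = 2. The error treats the 'or' cases as 'and' requirements. The correct conclusion is that x = 2 is the unique solution, not that no solution exists.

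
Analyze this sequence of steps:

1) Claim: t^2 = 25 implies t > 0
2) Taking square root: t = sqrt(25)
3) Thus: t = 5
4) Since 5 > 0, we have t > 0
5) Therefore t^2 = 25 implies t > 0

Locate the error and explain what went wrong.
Step 2: Taking square root: t = sqrt(25)

Step 2 takes the square root and assumes the positive root only. The equation t^2 = 25 actually has two solutions: t = 5 and t = -5. The proof silently assumes t > 0 without justification, then uses this assumption to conclude t > 0, which is circular. The counterexample t = -5 shows the claim is false.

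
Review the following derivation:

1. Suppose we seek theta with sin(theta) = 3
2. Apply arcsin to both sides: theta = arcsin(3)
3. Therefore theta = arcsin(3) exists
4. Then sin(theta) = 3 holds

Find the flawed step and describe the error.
Step 2: Apply arcsin to both sides: theta = arcsin(3)

Step 2 applies arcsin to 3. However, arcsin(x) is only defined for x in [-1, 1] because sin(theta) can only produce values in that range. Since |3| > 1, arcsin(3) is undefined. There is no angle whose sine equals 3.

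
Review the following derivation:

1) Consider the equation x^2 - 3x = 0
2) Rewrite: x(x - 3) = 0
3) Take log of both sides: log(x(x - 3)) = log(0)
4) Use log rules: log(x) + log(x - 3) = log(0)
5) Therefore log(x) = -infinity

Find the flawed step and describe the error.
Step 3: Take log of both sides: log(x(x - 3)) = log(0)

Step 3 takes the logarithm of both sides, resulting in log(0) on the right side. The logarithm is only defined for positive numbers; log(0) is undefined (approaches negative infinity). This operation is invalid.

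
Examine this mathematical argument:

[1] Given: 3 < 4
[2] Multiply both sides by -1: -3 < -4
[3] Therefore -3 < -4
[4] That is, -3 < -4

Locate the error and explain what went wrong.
Step 2: Multiply both sides by -1: -3 < -4

Step 2 multiplies both sides by -1 but fails to reverse the inequality sign. When multiplying (or dividing) an inequality by a negative number, the direction must be reversed. Since 3 < 4, we should get -3 > -4, i.e., -3 > -4.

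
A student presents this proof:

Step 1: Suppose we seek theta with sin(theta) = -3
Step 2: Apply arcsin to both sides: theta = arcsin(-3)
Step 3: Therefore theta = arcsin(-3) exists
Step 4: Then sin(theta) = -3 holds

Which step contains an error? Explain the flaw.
Step 2: Apply arcsin to both sides: theta = arcsin(-3)

Step 2 applies arcsin to -3. However, arcsin(x) is only defined for x in [-1, 1] because sin(theta) can only produce values in that range. Since |-3| > 1, arcsin(-3) is undefined. There is no angle whose sine equals -3.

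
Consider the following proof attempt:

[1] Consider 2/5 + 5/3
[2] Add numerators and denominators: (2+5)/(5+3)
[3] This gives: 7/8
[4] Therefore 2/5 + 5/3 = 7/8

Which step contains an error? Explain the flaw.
Step 2: Add numerators and denominators: (2+5)/(5+3)

Step 2 incorrectly adds fractions by separately adding numerators and denominators. This is wrong. The correct method requires a common denominator: 2/5 + 5/3 = (2×3 + 5×5)/(5×3) = 31/15 = 31/15. The method used gives 7/8, which is different.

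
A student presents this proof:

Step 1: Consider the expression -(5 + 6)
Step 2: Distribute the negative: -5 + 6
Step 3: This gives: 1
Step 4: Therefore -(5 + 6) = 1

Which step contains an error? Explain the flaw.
Step 2: Distribute the negative: -5 + 6

Step 2 incorrectly distributes the negative sign. The correct distribution is -(5 + 6) = -5 - 6 = -11. The negative must be applied to both terms, not just the first. The error treats -(5 + 6) as -5 + 6, which equals 1 instead of -11.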